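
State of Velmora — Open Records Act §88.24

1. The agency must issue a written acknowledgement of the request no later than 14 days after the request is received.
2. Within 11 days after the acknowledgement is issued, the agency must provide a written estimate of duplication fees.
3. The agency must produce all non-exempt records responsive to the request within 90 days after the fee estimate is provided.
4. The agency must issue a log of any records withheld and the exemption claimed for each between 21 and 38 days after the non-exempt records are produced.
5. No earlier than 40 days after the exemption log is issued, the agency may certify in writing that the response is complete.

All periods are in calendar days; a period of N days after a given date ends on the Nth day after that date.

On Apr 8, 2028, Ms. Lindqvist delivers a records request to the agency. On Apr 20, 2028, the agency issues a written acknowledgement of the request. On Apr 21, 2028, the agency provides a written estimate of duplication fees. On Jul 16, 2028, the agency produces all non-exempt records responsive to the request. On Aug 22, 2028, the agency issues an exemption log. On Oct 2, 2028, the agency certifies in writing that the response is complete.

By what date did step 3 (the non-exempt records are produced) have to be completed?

Jul 20, 2028

Step 3 runs from Apr 21, 2028, when the fee estimate is provided. 90 days after Apr 21, 2028 is Jul 20, 2028.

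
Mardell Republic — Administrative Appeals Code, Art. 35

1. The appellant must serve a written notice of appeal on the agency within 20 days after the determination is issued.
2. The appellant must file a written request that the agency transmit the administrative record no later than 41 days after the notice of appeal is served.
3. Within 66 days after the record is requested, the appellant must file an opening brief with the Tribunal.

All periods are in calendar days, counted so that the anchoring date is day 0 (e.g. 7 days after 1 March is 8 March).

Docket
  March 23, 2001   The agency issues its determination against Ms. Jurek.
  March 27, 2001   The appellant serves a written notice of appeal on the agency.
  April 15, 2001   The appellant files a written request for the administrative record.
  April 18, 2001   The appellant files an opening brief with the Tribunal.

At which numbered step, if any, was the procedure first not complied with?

None — every step was satisfied

Step 1 — counting 20 days from March 23, 2001 (when the determination is issued) gives a deadline of April 12, 2001; March 27, 2001 is within that limit.
Step 2 — counting 41 days from March 27, 2001 (when the notice of appeal is served) gives a deadline of May 7, 2001; done April 15, 2001 — timely.
Step 3 — counting 66 days from April 15, 2001 (when the record is requested) gives a deadline of June 20, 2001; done April 18, 2001 — timely.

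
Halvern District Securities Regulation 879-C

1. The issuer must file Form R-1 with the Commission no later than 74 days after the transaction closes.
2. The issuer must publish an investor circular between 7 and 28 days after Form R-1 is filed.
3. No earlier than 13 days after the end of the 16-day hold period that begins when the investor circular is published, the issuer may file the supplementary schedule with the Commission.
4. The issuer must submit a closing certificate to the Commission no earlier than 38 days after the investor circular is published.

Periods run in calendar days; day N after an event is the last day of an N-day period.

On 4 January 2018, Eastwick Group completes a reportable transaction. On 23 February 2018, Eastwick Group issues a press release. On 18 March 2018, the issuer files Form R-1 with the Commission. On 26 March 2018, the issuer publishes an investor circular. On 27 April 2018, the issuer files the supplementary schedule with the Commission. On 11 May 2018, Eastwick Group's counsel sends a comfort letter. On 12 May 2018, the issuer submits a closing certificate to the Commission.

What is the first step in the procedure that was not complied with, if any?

None — every step was satisfied

Step 1 — counting 74 days from 4 January 2018 (when the transaction closes) gives a deadline of 19 March 2018; done 18 March 2018 — timely.
Step 2 — 7 and 28 days from 18 March 2018 (when Form R-1 is filed) are 25 March 2018 and 15 April 2018 respectively; 26 March 2018 falls inside that range.
Step 3 — must wait 13 days from 11 April 2018 (end of the 16-day hold period, which began when the investor circular is published on 26 March 2018), so not before 24 April 2018; 27 April 2018 is on or after that date.
Step 4 — must wait 38 days from 26 March 2018 (when the investor circular is published), so not before 3 May 2018; 12 May 2018 is on or after that date.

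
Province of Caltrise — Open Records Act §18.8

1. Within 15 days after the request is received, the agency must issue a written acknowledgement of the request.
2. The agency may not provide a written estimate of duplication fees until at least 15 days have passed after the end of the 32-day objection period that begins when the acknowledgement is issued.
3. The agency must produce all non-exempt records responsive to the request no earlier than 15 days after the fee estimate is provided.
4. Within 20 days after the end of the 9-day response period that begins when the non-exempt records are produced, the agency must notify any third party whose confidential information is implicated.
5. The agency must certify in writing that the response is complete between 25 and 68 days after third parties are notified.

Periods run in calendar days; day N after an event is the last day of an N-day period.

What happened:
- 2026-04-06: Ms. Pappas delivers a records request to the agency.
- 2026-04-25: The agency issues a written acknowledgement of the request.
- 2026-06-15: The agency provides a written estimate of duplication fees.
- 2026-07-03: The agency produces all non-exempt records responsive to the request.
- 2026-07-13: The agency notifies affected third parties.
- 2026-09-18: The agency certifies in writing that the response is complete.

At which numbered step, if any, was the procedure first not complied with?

Step 1 — counting 15 days from 2026-04-06 (when the request is received) gives a deadline of 2026-04-21; 2026-04-25 misses that deadline by 4 days.
Later steps need not be reached.

Step 1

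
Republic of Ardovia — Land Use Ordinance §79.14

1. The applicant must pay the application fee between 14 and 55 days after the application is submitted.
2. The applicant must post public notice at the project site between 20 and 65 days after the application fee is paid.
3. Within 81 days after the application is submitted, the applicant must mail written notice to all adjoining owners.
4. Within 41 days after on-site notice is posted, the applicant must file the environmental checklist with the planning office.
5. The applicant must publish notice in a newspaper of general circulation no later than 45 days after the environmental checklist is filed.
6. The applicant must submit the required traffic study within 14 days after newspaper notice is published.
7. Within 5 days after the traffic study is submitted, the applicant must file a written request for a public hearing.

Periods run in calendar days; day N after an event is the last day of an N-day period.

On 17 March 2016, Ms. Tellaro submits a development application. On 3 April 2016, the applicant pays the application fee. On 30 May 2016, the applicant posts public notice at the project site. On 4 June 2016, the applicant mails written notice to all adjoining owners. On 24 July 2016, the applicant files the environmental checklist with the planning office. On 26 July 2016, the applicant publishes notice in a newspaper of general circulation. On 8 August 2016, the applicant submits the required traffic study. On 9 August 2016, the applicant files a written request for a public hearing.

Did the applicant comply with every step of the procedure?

Step 1: the window is 14–55 days after 17 March 2016 (when the application is submitted), so 31 March 2016 through 11 May 2016; 3 April 2016 falls inside that range.
Step 2: the window is 20–65 days after 3 April 2016 (when the application fee is paid), so 23 April 2016 through 7 June 2016; done 30 May 2016 — within the window.
Step 3: 81 days after 17 March 2016 (when the application is submitted) is 6 June 2016; completed 4 June 2016, before the deadline.
Step 4: 41 days after 30 May 2016 (when on-site notice is posted) is 10 July 2016; done 24 July 2016 — 14 days late.
The analysis stops there.

No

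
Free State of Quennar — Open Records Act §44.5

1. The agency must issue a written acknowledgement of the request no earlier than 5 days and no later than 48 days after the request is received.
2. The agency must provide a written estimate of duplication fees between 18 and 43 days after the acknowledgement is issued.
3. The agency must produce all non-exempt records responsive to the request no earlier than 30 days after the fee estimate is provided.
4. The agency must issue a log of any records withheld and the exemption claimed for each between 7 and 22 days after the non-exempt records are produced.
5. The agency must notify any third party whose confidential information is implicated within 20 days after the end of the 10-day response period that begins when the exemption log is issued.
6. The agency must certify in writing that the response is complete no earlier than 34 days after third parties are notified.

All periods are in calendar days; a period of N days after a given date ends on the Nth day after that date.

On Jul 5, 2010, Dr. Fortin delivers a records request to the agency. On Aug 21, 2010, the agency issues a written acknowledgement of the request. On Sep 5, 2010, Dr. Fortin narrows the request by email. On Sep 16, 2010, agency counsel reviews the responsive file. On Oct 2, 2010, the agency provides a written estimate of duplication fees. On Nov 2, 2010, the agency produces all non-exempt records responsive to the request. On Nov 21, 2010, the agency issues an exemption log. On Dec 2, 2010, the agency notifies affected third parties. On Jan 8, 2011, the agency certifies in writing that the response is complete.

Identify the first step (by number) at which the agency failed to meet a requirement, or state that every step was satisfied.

(1) the permitted window runs from Jul 5, 2010 + 5 = Jul 10, 2010 to Jul 5, 2010 + 48 = Aug 22, 2010; Aug 21, 2010 falls inside that range.
(2) the permitted window runs from Aug 21, 2010 + 18 = Sep 8, 2010 to Aug 21, 2010 + 43 = Oct 3, 2010; done Oct 2, 2010, which is between those dates.
(3) permitted from Oct 2, 2010 + 30 days = Nov 1, 2010 onward; done Nov 2, 2010, after the minimum wait.
(4) the permitted window runs from Nov 2, 2010 + 7 = Nov 9, 2010 to Nov 2, 2010 + 22 = Nov 24, 2010; Nov 21, 2010 falls inside that range.
(5) due by Dec 1, 2010 + 20 days = Dec 21, 2010; done Dec 2, 2010 — timely.
(6) permitted from Dec 2, 2010 + 34 days = Jan 5, 2011 onward; Jan 8, 2011 is on or after that date.

None — every step was satisfied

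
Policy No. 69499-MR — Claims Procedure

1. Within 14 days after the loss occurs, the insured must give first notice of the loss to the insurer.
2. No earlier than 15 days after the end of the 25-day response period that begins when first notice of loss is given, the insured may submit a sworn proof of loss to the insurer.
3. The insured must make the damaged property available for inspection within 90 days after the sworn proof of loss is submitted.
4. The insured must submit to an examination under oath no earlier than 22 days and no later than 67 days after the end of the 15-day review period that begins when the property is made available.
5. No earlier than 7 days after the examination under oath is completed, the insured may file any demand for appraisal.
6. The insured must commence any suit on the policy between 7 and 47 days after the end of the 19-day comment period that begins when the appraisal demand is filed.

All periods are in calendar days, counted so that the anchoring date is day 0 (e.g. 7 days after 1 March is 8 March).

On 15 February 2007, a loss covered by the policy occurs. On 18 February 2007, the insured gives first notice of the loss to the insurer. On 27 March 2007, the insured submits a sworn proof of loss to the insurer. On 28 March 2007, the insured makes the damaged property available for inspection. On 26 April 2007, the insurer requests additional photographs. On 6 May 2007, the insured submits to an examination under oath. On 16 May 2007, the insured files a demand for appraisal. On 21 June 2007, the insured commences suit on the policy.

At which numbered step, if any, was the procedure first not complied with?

Step 2

Step 1 — counting 14 days from 15 February 2007 (when the loss occurs) gives a deadline of 1 March 2007; 18 February 2007 is within that limit.
Step 2 — must wait 15 days from 15 March 2007 (end of the 25-day response period, which began when first notice of loss is given on 18 February 2007), so not before 30 March 2007; 27 March 2007 is 3 days before the earliest permitted date.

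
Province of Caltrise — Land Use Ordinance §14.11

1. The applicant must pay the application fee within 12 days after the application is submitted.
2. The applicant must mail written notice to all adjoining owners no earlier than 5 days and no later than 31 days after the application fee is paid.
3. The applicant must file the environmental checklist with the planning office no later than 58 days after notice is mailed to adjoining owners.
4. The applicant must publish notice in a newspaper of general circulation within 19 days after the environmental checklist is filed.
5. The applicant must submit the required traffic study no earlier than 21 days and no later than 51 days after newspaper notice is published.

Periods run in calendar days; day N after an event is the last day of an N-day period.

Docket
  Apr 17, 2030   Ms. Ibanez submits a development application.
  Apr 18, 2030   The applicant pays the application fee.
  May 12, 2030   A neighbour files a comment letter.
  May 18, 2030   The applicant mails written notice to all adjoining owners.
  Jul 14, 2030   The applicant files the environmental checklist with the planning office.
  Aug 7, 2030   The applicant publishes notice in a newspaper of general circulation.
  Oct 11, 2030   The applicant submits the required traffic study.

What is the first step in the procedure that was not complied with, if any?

Step 1: 12 days after Apr 17, 2030 (when the application is submitted) is Apr 29, 2030; done Apr 18, 2030 — timely.
Step 2: the window is 5–31 days after Apr 18, 2030 (when the application fee is paid), so Apr 23, 2030 through May 19, 2030; done May 18, 2030, which is between those dates.
Step 3: 58 days after May 18, 2030 (when notice is mailed to adjoining owners) is Jul 15, 2030; Jul 14, 2030 is within that limit.
Step 4: 19 days after Jul 14, 2030 (when the environmental checklist is filed) is Aug 2, 2030; Aug 7, 2030 misses that deadline by 5 days.

Step 4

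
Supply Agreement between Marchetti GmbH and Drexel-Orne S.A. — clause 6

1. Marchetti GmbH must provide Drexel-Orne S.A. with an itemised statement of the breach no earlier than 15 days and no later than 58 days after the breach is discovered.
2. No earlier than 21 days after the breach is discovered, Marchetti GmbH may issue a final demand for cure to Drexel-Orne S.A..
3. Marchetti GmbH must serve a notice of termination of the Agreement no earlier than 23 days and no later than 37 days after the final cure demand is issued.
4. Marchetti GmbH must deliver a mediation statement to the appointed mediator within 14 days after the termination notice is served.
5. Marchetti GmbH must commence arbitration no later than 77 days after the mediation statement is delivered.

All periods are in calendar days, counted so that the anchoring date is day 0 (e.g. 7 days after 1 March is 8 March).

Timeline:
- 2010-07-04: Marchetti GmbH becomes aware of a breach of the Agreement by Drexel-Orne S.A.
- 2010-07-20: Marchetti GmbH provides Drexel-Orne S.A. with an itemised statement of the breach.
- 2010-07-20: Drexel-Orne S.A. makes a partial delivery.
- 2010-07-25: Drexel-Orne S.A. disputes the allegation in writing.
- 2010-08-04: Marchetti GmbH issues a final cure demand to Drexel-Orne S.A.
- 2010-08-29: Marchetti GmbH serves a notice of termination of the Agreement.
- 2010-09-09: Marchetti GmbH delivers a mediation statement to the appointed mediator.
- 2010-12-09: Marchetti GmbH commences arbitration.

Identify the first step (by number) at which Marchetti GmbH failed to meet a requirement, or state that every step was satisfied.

(1) the permitted window runs from 2010-07-04 + 15 = 2010-07-19 to 2010-07-04 + 58 = 2010-08-31; 2010-07-20 falls inside that range.
(2) permitted from 2010-07-04 + 21 days = 2010-07-25 onward; done 2010-08-04, after the minimum wait.
(3) the permitted window runs from 2010-08-04 + 23 = 2010-08-27 to 2010-08-04 + 37 = 2010-09-10; done 2010-08-29 — within the window.
(4) due by 2010-08-29 + 14 days = 2010-09-12; completed 2010-09-09, before the deadline.
(5) due by 2010-09-09 + 77 days = 2010-11-25; not done until 2010-12-09, 14 days after the deadline.
That is the first point of non-compliance.

Step 5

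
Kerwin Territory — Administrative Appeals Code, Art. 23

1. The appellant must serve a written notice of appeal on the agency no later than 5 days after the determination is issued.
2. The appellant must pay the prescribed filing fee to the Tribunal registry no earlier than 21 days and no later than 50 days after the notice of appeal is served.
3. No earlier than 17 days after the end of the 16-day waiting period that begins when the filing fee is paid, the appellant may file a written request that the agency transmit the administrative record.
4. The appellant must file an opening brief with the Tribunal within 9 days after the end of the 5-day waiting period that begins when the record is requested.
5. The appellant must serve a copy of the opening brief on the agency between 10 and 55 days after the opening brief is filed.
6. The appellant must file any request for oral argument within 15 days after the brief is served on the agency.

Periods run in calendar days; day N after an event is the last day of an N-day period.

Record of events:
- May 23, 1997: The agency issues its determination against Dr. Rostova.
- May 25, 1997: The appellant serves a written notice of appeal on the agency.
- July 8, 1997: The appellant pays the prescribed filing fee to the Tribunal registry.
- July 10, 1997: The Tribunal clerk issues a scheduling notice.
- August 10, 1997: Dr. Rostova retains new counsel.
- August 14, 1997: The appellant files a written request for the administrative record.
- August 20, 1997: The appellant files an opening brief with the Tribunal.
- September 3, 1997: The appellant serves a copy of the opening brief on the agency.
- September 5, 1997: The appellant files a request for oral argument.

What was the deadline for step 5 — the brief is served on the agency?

Step 5 runs from August 20, 1997, when the opening brief is filed. The window is 10–55 days after August 20, 1997; it closes on October 14, 1997.

October 14, 1997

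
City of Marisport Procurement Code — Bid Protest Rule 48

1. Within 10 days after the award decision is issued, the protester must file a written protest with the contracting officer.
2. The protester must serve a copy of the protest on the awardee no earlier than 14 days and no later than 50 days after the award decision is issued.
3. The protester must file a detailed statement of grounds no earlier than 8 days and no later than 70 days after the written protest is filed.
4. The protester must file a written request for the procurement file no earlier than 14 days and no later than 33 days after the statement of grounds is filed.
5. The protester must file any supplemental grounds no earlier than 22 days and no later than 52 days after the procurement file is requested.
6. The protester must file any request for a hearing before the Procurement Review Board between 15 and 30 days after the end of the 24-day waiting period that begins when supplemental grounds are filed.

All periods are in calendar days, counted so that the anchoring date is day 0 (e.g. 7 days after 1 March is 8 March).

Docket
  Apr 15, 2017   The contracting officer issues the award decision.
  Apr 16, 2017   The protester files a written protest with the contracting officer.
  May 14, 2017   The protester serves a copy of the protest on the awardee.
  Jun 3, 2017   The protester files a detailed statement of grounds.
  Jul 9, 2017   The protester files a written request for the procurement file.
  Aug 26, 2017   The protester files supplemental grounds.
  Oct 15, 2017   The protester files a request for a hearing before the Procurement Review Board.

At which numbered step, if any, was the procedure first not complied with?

(1) due by Apr 15, 2017 + 10 days = Apr 25, 2017; completed Apr 16, 2017, before the deadline.
(2) the permitted window runs from Apr 15, 2017 + 14 = Apr 29, 2017 to Apr 15, 2017 + 50 = Jun 4, 2017; May 14, 2017 falls inside that range.
(3) the permitted window runs from Apr 16, 2017 + 8 = Apr 24, 2017 to Apr 16, 2017 + 70 = Jun 25, 2017; done Jun 3, 2017, which is between those dates.
(4) the permitted window runs from Jun 3, 2017 + 14 = Jun 17, 2017 to Jun 3, 2017 + 33 = Jul 6, 2017; done Jul 9, 2017 — 3 days after the window closed.
Later steps need not be reached.

Step 4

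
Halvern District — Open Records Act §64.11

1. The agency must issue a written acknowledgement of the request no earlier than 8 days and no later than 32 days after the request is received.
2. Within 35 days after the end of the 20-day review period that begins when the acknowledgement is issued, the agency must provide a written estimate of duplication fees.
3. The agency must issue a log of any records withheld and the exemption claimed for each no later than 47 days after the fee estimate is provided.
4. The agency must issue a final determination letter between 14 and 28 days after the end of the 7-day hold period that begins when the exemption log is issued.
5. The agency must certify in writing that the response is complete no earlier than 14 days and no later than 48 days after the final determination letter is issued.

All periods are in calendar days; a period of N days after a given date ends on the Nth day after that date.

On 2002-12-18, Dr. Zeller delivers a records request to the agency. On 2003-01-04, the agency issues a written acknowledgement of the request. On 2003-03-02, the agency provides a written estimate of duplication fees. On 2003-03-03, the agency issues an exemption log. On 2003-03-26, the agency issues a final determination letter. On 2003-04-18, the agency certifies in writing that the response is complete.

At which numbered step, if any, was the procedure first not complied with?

Step 2

Step 1 — 8 and 32 days from 2002-12-18 (when the request is received) are 2002-12-26 and 2003-01-19 respectively; done 2003-01-04, which is between those dates.
Step 2 — counting 35 days from 2003-01-24 (end of the 20-day review period, which began when the acknowledgement is issued on 2003-01-04) gives a deadline of 2003-02-28; 2003-03-02 misses that deadline by 2 days.
Later steps need not be reached.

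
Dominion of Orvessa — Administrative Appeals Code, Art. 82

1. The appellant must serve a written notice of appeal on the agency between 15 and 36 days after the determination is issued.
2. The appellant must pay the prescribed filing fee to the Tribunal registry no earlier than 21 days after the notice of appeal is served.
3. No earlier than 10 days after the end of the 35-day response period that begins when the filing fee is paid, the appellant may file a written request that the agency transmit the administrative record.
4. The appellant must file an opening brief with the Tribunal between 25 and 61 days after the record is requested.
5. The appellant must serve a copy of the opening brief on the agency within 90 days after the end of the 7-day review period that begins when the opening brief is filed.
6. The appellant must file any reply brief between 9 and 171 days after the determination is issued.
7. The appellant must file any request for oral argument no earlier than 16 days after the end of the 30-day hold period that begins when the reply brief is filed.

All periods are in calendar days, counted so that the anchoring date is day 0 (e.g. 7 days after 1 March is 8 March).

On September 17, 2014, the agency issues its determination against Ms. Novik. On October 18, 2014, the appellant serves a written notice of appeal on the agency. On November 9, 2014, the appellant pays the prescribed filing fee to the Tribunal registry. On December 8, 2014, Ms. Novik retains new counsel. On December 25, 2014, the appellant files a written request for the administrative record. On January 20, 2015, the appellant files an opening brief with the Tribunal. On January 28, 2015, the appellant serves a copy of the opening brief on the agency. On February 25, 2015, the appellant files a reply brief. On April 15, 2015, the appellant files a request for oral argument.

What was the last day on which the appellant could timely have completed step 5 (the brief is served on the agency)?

April 27, 2015

The opening brief is filed on January 20, 2015; the 7-day review period therefore ends January 27, 2015, and step 5 runs from that date. 90 days after January 27, 2015 is April 27, 2015.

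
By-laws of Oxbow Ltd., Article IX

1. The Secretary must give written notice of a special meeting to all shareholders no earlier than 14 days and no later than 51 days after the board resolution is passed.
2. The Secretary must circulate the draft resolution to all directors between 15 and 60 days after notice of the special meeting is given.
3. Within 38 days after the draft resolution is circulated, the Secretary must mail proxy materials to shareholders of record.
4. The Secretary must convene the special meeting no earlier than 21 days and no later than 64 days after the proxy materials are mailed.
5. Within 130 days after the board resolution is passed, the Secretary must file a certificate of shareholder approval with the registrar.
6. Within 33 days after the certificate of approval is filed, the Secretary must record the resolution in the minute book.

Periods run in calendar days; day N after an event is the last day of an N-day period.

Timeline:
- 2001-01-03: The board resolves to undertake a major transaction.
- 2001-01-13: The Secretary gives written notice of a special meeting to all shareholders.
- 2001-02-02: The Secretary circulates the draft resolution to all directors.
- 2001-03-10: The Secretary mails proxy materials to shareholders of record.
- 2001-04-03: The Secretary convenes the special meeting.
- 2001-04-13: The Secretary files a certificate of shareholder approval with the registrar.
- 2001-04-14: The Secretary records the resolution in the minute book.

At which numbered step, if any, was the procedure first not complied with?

Step 1

(1) the permitted window runs from 2001-01-03 + 14 = 2001-01-17 to 2001-01-03 + 51 = 2001-02-23; done 2001-01-13 — 4 days before the window opened.
No need to go further; step 1 was not satisfied.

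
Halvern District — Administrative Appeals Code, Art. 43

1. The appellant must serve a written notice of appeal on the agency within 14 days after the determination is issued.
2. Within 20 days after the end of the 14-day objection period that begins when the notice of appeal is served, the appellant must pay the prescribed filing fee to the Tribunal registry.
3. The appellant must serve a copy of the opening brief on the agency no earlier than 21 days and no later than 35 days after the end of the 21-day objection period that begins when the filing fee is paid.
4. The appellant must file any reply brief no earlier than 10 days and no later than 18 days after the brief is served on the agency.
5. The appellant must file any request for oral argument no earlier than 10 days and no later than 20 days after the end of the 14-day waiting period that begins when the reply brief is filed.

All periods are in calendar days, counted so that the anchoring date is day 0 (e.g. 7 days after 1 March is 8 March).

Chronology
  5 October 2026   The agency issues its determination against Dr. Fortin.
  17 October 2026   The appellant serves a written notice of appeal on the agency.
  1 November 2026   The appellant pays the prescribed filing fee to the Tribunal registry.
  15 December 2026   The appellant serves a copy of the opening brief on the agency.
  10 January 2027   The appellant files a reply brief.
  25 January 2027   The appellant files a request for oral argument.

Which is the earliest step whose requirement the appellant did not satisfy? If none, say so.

Step 1 — counting 14 days from 5 October 2026 (when the determination is issued) gives a deadline of 19 October 2026; completed 17 October 2026, before the deadline.
Step 2 — counting 20 days from 31 October 2026 (end of the 14-day objection period, which began when the notice of appeal is served on 17 October 2026) gives a deadline of 20 November 2026; done 1 November 2026 — timely.
Step 3 — 21 and 35 days from 22 November 2026 (end of the 21-day objection period, which began when the filing fee is paid on 1 November 2026) are 13 December 2026 and 27 December 2026 respectively; done 15 December 2026 — within the window.
Step 4 — 10 and 18 days from 15 December 2026 (when the brief is served on the agency) are 25 December 2026 and 2 January 2027 respectively; 10 January 2027 is 8 days past the end of the window.
No need to go further; step 4 was not satisfied.

Step 4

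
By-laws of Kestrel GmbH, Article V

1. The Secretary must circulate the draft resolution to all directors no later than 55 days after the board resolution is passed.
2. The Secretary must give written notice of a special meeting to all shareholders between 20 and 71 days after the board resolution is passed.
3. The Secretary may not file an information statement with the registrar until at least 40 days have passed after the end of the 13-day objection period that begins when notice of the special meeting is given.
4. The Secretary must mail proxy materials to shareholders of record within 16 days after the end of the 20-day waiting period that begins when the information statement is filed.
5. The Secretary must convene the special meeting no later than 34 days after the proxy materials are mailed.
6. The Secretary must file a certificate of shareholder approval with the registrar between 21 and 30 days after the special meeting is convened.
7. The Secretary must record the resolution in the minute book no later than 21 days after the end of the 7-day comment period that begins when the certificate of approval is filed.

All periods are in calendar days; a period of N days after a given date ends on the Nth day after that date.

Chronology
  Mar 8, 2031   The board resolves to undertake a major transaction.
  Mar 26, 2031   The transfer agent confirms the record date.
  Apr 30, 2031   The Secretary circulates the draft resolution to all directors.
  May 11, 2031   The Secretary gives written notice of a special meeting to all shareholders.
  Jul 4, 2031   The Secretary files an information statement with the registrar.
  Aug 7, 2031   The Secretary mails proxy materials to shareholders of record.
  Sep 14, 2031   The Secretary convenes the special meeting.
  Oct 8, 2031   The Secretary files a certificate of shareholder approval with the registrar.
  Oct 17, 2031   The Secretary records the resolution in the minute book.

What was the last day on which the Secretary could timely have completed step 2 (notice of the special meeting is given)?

May 18, 2031

Step 2 runs from Mar 8, 2031, when the board resolution is passed. The window is 20–71 days after Mar 8, 2031; it closes on May 18, 2031.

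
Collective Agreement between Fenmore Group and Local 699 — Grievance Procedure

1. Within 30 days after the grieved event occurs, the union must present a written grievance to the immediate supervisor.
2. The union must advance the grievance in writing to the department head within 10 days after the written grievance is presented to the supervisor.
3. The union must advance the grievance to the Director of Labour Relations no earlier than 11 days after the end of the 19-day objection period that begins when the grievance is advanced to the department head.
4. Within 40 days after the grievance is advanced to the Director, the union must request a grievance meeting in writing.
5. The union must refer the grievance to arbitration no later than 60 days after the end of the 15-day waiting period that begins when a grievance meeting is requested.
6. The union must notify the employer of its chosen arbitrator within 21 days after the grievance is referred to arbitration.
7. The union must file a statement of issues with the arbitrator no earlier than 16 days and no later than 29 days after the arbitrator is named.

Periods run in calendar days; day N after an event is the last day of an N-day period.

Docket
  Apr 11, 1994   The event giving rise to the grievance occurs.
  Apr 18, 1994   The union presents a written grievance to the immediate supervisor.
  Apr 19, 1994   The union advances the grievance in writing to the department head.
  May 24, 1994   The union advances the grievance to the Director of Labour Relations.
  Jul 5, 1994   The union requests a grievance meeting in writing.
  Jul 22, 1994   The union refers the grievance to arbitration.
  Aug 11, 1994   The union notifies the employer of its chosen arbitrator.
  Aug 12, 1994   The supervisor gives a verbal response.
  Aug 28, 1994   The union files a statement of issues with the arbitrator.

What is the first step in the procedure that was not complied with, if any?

(1) due by Apr 11, 1994 + 30 days = May 11, 1994; Apr 18, 1994 is within that limit.
(2) due by Apr 18, 1994 + 10 days = Apr 28, 1994; Apr 19, 1994 is within that limit.
(3) permitted from May 8, 1994 + 11 days = May 19, 1994 onward; May 24, 1994 is on or after that date.
(4) due by May 24, 1994 + 40 days = Jul 3, 1994; Jul 5, 1994 misses that deadline by 2 days.

Step 4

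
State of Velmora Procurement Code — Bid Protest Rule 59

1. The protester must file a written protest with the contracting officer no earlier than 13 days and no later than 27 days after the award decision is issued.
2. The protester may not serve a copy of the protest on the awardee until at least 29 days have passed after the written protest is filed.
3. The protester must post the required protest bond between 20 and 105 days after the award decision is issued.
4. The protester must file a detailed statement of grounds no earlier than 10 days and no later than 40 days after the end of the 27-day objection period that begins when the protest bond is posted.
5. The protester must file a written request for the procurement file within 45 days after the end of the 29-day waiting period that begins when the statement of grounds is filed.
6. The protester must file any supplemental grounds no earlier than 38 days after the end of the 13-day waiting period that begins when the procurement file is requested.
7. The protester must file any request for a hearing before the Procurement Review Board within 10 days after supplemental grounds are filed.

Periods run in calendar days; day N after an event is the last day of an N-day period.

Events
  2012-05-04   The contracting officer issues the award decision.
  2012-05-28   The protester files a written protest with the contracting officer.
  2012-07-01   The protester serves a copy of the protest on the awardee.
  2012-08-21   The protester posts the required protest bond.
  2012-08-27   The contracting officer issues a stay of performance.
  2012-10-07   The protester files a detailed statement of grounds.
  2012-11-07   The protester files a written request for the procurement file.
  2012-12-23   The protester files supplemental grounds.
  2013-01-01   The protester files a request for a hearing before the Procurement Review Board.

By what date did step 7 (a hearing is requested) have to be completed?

2013-01-02

Step 7 runs from 2012-12-23, when supplemental grounds are filed. 10 days after 2012-12-23 is 2013-01-02.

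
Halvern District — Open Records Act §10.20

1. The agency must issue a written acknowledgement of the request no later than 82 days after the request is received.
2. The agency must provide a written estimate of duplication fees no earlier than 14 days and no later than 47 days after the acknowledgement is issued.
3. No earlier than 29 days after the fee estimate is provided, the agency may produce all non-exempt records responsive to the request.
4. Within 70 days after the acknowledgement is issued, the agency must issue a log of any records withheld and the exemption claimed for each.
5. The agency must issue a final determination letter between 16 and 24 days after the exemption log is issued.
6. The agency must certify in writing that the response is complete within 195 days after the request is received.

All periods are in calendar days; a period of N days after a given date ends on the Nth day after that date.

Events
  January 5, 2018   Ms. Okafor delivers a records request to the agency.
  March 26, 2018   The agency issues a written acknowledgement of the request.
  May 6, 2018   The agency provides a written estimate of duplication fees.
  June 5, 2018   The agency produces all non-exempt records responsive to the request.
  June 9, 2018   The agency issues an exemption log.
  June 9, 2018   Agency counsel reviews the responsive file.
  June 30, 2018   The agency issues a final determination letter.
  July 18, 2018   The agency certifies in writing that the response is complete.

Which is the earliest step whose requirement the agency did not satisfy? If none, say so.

Step 1 — counting 82 days from January 5, 2018 (when the request is received) gives a deadline of March 28, 2018; done March 26, 2018 — timely.
Step 2 — 14 and 47 days from March 26, 2018 (when the acknowledgement is issued) are April 9, 2018 and May 12, 2018 respectively; done May 6, 2018 — within the window.
Step 3 — must wait 29 days from May 6, 2018 (when the fee estimate is provided), so not before June 4, 2018; June 5, 2018 is on or after that date.
Step 4 — counting 70 days from March 26, 2018 (when the acknowledgement is issued) gives a deadline of June 4, 2018; done June 9, 2018 — 5 days late.
That is the first point of non-compliance.

Step 4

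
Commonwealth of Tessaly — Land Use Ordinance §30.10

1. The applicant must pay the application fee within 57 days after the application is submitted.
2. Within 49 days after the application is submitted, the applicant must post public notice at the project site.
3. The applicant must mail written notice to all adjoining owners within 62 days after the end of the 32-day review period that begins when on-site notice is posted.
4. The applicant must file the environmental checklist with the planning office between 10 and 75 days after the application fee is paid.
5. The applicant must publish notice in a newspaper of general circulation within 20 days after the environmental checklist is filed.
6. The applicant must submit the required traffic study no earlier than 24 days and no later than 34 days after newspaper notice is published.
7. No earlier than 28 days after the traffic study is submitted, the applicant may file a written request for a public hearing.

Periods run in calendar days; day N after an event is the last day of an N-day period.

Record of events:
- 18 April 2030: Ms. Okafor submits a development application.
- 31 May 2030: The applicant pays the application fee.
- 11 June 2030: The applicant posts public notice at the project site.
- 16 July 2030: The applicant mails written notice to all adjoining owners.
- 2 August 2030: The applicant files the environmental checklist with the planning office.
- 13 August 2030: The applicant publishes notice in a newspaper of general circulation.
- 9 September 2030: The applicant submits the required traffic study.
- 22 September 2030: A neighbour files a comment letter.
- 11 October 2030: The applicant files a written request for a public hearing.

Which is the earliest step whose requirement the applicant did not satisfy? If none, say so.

Step 1: 57 days after 18 April 2030 (when the application is submitted) is 14 June 2030; 31 May 2030 is within that limit.
Step 2: 49 days after 18 April 2030 (when the application is submitted) is 6 June 2030; done 11 June 2030 — 5 days late.
Later steps need not be reached.

Step 2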